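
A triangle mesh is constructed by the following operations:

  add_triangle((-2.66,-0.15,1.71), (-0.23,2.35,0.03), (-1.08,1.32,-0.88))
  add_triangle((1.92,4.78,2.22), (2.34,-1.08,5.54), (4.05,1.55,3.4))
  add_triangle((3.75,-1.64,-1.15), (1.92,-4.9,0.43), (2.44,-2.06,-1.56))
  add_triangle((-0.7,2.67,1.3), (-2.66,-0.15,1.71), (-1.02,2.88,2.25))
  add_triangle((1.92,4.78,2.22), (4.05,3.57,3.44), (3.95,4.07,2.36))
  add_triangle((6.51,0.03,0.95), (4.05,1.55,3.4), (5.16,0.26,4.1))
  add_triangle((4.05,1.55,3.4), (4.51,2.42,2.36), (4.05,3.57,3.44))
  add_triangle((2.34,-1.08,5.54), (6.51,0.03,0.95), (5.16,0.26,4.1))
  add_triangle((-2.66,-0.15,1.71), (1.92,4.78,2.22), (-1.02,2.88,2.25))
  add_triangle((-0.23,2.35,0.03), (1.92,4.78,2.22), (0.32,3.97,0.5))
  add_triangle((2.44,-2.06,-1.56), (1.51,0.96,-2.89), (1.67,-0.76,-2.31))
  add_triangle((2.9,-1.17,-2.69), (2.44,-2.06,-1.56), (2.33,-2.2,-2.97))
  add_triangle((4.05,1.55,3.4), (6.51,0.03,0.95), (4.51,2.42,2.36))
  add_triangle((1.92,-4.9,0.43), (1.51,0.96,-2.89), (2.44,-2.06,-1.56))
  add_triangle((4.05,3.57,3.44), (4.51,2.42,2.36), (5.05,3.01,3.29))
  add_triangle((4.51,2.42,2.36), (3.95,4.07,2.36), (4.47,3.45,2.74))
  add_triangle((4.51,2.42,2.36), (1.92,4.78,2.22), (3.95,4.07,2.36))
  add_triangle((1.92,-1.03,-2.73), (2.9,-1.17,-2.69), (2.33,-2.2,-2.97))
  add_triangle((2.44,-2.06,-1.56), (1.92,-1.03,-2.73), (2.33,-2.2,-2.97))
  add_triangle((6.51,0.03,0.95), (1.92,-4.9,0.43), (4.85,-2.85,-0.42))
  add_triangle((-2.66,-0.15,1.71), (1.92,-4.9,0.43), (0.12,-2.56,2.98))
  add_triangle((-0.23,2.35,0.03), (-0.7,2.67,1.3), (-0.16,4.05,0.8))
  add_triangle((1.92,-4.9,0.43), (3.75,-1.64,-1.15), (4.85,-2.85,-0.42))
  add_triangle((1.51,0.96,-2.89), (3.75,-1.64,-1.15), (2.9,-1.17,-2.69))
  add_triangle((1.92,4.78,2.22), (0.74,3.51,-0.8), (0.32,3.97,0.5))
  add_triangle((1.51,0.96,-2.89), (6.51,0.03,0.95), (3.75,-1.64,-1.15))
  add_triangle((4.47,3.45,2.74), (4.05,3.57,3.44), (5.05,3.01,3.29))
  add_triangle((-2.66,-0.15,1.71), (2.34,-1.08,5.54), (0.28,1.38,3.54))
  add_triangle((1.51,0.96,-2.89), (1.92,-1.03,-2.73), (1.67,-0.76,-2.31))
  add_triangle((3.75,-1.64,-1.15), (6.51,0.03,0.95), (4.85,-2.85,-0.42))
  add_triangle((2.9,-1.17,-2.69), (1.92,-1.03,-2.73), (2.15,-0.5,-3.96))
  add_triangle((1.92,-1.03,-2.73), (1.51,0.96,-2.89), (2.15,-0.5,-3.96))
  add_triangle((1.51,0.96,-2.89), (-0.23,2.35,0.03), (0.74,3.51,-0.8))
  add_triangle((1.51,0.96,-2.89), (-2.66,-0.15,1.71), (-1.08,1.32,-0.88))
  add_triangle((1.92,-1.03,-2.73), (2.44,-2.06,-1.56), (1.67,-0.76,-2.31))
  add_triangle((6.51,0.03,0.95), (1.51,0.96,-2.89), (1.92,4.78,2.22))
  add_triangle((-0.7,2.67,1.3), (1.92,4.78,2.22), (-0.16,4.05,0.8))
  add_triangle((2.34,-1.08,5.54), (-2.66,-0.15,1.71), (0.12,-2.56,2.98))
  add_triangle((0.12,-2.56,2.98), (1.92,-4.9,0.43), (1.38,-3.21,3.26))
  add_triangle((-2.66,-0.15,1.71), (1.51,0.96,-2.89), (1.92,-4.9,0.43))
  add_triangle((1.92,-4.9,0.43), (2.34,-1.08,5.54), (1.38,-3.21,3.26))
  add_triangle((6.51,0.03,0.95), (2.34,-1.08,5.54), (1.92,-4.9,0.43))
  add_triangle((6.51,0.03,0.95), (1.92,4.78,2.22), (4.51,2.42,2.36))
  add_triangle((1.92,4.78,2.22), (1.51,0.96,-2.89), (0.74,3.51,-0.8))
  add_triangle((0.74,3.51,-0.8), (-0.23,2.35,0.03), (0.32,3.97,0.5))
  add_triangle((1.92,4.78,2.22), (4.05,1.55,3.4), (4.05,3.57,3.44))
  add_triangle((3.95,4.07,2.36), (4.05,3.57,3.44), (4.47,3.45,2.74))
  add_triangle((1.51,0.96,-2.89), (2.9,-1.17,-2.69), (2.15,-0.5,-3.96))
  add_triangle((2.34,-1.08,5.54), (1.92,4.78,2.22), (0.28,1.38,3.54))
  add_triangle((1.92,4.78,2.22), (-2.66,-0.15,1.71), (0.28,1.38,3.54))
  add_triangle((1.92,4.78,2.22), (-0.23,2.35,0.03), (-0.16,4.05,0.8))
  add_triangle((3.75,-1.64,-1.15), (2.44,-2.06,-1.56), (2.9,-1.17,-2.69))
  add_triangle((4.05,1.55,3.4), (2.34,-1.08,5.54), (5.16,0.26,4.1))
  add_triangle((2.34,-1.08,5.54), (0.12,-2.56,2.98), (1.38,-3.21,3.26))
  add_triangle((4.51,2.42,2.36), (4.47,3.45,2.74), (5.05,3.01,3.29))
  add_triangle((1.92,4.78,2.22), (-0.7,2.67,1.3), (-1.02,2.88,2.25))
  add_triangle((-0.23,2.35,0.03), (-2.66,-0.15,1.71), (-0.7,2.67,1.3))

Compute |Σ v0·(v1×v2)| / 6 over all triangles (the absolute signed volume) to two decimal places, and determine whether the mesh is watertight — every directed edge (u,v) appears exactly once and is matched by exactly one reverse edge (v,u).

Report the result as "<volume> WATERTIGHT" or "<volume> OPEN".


171.61 OPEN

Per-triangle v0·(v1×v2)/6:
  t1: +1.5770
  t2: +10.5740
  t3: +2.6922
  t4: +0.8081
  t5: +2.3077
  t6: +4.8411
  t7: +1.9633
  t8: +5.2936
  t9: +1.1965
  t10: +0.1789
  t11: -0.6204
  t12: +0.8487
  t13: +4.4846
  t14: +1.0599
  t15: -0.3817
  t16: +0.3562
  t17: -0.9558
  t18: +0.4781
  t19: -0.4981
  t20: +6.4734
  t21: +4.8940
  t22: +0.2458
  t23: +2.2444
  t24: +1.6745
  t25: +1.7506
  t26: +7.3479
  t27: +0.6975
  t28: +6.2591
  t29: -0.0689
  t30: +3.2616
  t31: +0.4112
  t32: -0.3561
  t33: +0.7009
  t34: +0.5644
  t35: -0.0985
  t36: +18.1072
  t37: +1.6117
  t38: +6.3733
  t39: +2.4229
  t40: +3.6160
  t41: +4.1188
  t42: +27.5106
  t43: +3.7604
  t44: +3.9571
  t45: +0.4251
  t46: +0.7200
  t47: +0.7488
  t48: +1.2264
  t49: +7.7267
  t50: +5.6155
  t51: +0.4999
  t52: +1.1673
  t53: +4.4479
  t54: +2.7123
  t55: +0.4212
  t56: +1.1844
  t57: +1.0320
Σ = +171.6117 → |volume| = 171.61

Directed edges: 171 total; 3 unmatched, e.g. (-0.23,2.35,0.03)→(-1.08,1.32,-0.88) → open.


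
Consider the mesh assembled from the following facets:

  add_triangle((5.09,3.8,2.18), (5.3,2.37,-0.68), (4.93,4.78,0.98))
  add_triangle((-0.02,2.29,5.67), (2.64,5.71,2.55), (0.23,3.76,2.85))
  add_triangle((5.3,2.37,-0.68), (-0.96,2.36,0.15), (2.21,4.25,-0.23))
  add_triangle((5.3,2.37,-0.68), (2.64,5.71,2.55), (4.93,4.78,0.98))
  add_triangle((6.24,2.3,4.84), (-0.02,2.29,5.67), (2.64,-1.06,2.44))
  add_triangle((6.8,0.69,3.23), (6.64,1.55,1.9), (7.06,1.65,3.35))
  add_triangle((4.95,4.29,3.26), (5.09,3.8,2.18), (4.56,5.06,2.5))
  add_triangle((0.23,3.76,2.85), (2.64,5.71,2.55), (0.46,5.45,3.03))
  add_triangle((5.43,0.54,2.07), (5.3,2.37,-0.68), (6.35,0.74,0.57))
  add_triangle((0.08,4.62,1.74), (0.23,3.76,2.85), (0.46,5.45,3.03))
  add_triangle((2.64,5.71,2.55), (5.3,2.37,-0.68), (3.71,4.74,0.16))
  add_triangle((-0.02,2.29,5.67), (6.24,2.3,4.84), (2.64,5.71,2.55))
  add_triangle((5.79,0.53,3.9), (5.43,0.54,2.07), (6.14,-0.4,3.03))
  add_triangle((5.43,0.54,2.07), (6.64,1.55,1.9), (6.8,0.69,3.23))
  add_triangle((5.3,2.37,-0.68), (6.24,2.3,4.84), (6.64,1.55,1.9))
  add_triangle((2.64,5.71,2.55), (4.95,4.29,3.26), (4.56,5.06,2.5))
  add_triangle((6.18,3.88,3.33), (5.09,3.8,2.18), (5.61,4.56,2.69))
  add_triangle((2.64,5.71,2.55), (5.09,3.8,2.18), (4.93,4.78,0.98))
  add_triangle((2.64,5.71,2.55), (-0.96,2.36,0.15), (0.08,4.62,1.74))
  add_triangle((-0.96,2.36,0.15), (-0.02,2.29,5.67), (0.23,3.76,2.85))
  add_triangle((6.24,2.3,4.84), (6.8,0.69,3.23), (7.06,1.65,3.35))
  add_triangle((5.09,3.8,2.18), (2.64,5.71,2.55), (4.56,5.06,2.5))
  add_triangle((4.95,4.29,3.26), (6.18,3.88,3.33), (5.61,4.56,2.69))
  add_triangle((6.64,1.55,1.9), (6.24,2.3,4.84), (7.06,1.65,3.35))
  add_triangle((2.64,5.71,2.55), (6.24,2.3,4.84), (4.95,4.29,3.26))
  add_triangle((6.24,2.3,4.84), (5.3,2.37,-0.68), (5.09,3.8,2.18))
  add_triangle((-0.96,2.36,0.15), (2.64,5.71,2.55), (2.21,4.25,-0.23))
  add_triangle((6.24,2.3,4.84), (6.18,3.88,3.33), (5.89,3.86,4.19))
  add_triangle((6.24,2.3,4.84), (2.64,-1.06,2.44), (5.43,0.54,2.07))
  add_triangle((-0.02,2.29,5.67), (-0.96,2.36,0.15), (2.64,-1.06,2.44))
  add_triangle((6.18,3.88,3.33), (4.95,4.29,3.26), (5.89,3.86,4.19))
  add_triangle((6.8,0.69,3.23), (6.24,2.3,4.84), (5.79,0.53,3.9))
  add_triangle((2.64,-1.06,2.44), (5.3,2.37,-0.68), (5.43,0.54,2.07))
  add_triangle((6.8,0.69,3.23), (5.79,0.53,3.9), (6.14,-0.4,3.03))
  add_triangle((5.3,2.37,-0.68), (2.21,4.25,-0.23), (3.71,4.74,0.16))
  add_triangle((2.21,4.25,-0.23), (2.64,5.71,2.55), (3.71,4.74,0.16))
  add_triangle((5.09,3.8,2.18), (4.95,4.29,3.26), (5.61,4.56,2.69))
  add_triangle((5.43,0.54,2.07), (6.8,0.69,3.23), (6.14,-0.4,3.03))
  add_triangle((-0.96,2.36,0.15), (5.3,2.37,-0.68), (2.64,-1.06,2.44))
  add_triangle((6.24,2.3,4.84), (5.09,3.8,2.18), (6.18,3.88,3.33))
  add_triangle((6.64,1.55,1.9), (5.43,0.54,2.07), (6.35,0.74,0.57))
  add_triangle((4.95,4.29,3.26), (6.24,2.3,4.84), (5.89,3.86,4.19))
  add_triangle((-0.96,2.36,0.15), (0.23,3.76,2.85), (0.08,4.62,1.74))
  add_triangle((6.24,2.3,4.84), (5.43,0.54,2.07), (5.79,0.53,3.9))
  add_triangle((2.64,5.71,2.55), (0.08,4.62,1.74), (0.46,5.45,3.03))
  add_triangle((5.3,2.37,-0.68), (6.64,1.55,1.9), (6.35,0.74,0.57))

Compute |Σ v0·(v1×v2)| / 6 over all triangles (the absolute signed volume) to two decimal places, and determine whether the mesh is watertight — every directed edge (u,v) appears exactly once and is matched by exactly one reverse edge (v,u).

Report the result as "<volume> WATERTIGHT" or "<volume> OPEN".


Per-triangle v0·(v1×v2)/6:
  t1: +4.2745
  t2: +5.4693
  t3: +0.0546
  t4: -0.1200
  t5: +12.9588
  t6: +1.3234
  t7: +1.3253
  t8: +1.4394
  t9: -2.8215
  t10: +0.2796
  t11: +5.3171
  t12: +26.8090
  t13: -1.5196
  t14: +0.5213
  t15: +5.8793
  t16: +2.1621
  t17: +0.3943
  t18: +4.9128
  t19: +1.1378
  t20: +2.8872
  t21: +1.9916
  t22: -0.2585
  t23: +1.0390
  t24: +1.2345
  t25: +4.1424
  t26: +8.8200
  t27: +4.3646
  t28: +1.9400
  t29: +5.1247
  t30: -3.9007
  t31: +1.1385
  t32: +2.2942
  t33: +0.8411
  t34: +1.3257
  t35: +1.6867
  t36: +2.6188
  t37: -0.2146
  t38: +0.5919
  t39: -6.8995
  t40: +0.0177
  t41: +1.4281
  t42: -0.0472
  t43: +1.0112
  t44: -2.6748
  t45: +1.8000
  t46: +3.3677
Σ = +105.4679 → |volume| = 105.47

Directed edges: 138 total, each appears once with its reverse present → watertight.

105.47 WATERTIGHT


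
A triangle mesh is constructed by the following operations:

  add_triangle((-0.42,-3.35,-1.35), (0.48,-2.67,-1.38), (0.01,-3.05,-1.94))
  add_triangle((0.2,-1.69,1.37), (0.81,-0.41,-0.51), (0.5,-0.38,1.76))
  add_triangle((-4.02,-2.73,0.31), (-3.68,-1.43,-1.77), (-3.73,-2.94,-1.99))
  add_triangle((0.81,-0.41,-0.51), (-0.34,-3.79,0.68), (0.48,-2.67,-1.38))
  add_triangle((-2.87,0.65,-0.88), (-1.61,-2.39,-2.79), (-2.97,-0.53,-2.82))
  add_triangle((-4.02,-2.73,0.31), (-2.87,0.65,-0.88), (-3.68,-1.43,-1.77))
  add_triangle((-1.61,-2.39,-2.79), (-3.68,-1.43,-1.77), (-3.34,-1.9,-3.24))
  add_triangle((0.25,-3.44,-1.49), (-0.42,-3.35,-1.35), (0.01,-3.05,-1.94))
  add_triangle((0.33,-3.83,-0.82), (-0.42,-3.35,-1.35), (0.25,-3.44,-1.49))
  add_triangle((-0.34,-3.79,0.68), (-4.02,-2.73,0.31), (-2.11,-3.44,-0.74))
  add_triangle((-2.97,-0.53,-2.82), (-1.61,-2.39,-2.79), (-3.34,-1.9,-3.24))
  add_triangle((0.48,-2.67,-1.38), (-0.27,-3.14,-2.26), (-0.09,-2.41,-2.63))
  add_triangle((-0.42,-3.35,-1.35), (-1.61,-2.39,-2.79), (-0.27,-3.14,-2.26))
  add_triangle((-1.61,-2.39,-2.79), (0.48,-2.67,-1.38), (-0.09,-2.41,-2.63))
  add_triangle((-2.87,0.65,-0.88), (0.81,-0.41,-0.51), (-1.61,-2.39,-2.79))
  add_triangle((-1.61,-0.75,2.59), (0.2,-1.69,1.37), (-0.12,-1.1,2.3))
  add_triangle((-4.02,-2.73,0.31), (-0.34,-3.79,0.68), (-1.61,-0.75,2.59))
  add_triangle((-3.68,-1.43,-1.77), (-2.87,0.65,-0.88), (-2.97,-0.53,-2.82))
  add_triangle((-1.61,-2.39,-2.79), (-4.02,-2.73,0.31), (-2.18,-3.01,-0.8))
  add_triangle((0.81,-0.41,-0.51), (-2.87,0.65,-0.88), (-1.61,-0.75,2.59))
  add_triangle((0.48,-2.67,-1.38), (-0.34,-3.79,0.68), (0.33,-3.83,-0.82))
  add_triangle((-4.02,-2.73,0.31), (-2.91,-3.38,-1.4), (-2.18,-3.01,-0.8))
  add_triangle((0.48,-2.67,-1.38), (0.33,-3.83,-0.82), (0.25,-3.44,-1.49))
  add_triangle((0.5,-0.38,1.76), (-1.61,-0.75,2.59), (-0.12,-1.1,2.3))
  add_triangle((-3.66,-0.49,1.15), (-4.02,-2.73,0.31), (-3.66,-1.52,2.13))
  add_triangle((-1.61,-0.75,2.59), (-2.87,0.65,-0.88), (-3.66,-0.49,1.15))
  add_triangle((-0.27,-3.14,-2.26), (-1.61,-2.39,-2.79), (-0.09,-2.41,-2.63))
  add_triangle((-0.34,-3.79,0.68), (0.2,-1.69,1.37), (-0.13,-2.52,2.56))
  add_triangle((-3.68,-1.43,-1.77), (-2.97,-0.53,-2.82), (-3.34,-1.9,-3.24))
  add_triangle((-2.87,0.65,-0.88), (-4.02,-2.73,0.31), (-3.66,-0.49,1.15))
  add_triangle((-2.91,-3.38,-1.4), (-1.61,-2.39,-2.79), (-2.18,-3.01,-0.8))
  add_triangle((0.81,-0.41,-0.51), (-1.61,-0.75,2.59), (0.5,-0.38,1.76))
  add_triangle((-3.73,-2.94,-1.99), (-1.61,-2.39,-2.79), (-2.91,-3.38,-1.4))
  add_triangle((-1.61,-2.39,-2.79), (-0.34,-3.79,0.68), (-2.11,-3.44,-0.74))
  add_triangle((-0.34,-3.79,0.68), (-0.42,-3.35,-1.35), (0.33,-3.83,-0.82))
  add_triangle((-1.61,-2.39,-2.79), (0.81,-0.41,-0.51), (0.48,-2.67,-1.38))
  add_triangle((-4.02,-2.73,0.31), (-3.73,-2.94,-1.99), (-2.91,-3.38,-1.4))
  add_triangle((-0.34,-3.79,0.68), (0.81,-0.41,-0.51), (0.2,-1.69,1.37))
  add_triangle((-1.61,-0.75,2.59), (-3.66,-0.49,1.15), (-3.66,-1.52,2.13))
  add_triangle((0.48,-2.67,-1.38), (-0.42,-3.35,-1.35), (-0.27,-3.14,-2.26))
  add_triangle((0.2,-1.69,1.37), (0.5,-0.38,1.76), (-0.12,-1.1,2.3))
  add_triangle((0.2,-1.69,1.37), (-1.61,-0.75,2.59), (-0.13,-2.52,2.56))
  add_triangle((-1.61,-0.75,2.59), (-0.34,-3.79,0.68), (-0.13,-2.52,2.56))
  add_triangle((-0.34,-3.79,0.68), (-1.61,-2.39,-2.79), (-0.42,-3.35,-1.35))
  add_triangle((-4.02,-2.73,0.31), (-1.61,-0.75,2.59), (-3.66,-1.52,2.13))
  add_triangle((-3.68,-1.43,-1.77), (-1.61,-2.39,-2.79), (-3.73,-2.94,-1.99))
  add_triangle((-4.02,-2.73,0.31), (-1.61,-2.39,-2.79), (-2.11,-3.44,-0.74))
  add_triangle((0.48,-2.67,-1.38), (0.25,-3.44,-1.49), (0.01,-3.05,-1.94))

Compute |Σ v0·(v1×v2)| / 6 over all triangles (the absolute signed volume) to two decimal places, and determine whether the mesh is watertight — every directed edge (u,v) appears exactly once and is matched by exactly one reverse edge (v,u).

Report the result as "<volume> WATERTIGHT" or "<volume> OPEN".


Per-triangle v0·(v1×v2)/6:
  t1: -0.2568
  t2: +0.4194
  t3: +2.1914
  t4: +0.7291
  t5: -1.1948
  t6: +2.7875
  t7: +1.0234
  t8: +0.2477
  t9: +0.3221
  t10: +3.0318
  t11: +0.7426
  t12: +0.3657
  t13: +0.8538
  t14: -0.8945
  t15: +0.7504
  t16: +0.5342
  t17: +6.0305
  t18: +1.6981
  t19: -2.1454
  t20: -0.7385
  t21: -0.1060
  t22: +0.7541
  t23: +0.1442
  t24: +0.3719
  t25: +1.9091
  t26: +0.7340
  t27: +0.7238
  t28: +0.4034
  t29: +1.1392
  t30: +2.9835
  t31: +0.5299
  t32: -0.4113
  t33: +1.4104
  t34: +2.4662
  t35: +0.9439
  t36: +0.7800
  t37: +1.6993
  t38: +0.7002
  t39: +0.9900
  t40: +0.4315
  t41: +0.2828
  t42: -0.0084
  t43: +2.2031
  t44: +1.4770
  t45: +1.1701
  t46: +1.6307
  t47: +3.1346
  t48: +0.1286
Σ = +45.1133 → |volume| = 45.11

Directed edges: 144 total, each appears once with its reverse present → watertight.

45.11 WATERTIGHT


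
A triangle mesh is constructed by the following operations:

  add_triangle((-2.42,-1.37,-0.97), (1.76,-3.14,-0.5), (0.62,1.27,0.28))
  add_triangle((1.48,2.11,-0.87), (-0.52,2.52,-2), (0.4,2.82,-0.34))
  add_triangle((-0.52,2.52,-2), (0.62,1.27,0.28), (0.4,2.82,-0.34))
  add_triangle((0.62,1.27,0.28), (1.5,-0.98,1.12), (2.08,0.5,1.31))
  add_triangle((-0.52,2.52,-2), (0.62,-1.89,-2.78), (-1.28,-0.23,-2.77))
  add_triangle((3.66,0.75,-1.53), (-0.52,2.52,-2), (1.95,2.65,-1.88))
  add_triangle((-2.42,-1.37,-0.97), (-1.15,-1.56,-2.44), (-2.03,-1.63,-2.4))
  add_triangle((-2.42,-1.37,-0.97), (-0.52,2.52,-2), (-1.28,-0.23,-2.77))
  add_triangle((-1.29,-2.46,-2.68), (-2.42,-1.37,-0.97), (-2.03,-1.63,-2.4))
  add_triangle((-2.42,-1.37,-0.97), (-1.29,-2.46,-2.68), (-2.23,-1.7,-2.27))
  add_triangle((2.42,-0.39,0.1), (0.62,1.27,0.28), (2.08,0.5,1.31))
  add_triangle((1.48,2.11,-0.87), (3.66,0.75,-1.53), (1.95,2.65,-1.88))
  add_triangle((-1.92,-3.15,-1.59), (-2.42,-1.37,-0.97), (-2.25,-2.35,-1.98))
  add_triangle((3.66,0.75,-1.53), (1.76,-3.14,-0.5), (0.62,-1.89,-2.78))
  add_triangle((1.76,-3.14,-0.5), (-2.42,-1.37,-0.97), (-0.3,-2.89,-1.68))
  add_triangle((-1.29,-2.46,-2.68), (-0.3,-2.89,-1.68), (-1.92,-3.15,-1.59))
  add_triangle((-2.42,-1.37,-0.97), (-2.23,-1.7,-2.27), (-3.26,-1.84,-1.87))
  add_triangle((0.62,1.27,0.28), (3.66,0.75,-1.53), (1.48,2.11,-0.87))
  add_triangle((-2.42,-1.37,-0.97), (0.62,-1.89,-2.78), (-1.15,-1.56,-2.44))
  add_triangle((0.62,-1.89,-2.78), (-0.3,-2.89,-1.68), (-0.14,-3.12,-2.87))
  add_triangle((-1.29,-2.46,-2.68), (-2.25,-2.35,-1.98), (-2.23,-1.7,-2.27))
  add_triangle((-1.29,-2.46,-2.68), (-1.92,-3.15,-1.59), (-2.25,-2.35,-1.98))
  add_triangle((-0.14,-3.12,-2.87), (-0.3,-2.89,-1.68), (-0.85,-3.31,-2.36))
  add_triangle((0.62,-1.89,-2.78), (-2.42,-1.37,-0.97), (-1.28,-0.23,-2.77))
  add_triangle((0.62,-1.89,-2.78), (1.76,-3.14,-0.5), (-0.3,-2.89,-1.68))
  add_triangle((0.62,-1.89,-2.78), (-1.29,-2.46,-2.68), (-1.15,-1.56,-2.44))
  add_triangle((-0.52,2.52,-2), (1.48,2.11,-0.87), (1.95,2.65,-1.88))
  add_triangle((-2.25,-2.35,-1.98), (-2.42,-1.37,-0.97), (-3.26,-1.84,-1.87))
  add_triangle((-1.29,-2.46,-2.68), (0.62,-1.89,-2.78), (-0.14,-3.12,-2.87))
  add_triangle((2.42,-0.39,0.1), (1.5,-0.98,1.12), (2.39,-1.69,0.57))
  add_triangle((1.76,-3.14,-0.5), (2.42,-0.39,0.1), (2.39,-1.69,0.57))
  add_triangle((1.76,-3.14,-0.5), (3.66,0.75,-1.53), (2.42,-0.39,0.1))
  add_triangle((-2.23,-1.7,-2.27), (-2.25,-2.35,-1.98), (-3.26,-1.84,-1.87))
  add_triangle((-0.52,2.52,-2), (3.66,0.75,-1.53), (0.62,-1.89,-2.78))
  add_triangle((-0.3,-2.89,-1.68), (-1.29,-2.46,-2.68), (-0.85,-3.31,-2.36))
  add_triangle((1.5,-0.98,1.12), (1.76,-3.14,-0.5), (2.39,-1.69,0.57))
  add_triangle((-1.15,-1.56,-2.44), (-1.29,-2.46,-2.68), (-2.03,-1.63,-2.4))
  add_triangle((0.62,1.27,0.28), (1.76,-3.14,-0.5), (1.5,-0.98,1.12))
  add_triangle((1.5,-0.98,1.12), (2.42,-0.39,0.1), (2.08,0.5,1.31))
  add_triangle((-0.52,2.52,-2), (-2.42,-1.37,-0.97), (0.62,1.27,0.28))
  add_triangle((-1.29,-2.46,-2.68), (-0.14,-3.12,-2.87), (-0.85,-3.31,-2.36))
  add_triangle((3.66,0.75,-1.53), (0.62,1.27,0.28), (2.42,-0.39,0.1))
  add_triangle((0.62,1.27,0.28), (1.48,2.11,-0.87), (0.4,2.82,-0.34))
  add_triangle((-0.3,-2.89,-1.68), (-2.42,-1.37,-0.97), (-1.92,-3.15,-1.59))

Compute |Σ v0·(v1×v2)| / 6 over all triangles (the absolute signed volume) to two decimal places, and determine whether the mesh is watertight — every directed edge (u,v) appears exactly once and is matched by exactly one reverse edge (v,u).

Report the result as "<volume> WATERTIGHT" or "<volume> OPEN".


Per-triangle v0·(v1×v2)/6:
  t1: -0.3943
  t2: +1.1951
  t3: -0.1720
  t4: +0.0168
  t5: +2.6715
  t6: +1.3378
  t7: -0.1978
  t8: +2.2045
  t9: +0.6873
  t10: -0.5784
  t11: +0.5906
  t12: +0.8286
  t13: +0.5410
  t14: +5.6730
  t15: +1.2796
  t16: +1.0793
  t17: -0.1025
  t18: +0.7694
  t19: -0.6785
  t20: +0.2664
  t21: +0.4928
  t22: +0.7047
  t23: +0.2963
  t24: +2.6442
  t25: +2.2103
  t26: +0.5873
  t27: +0.6642
  t28: +0.2469
  t29: +0.7917
  t30: +0.4165
  t31: +0.8443
  t32: +2.2464
  t33: +0.4161
  t34: +6.7671
  t35: -0.0877
  t36: +0.5460
  t37: +0.2718
  t38: -0.8507
  t39: +0.7209
  t40: +0.6998
  t41: +0.5722
  t42: +1.0664
  t43: +0.3676
  t44: -0.3978
Σ = +39.2548 → |volume| = 39.25

Directed edges: 132 total, each appears once with its reverse present → watertight.

39.25 WATERTIGHT


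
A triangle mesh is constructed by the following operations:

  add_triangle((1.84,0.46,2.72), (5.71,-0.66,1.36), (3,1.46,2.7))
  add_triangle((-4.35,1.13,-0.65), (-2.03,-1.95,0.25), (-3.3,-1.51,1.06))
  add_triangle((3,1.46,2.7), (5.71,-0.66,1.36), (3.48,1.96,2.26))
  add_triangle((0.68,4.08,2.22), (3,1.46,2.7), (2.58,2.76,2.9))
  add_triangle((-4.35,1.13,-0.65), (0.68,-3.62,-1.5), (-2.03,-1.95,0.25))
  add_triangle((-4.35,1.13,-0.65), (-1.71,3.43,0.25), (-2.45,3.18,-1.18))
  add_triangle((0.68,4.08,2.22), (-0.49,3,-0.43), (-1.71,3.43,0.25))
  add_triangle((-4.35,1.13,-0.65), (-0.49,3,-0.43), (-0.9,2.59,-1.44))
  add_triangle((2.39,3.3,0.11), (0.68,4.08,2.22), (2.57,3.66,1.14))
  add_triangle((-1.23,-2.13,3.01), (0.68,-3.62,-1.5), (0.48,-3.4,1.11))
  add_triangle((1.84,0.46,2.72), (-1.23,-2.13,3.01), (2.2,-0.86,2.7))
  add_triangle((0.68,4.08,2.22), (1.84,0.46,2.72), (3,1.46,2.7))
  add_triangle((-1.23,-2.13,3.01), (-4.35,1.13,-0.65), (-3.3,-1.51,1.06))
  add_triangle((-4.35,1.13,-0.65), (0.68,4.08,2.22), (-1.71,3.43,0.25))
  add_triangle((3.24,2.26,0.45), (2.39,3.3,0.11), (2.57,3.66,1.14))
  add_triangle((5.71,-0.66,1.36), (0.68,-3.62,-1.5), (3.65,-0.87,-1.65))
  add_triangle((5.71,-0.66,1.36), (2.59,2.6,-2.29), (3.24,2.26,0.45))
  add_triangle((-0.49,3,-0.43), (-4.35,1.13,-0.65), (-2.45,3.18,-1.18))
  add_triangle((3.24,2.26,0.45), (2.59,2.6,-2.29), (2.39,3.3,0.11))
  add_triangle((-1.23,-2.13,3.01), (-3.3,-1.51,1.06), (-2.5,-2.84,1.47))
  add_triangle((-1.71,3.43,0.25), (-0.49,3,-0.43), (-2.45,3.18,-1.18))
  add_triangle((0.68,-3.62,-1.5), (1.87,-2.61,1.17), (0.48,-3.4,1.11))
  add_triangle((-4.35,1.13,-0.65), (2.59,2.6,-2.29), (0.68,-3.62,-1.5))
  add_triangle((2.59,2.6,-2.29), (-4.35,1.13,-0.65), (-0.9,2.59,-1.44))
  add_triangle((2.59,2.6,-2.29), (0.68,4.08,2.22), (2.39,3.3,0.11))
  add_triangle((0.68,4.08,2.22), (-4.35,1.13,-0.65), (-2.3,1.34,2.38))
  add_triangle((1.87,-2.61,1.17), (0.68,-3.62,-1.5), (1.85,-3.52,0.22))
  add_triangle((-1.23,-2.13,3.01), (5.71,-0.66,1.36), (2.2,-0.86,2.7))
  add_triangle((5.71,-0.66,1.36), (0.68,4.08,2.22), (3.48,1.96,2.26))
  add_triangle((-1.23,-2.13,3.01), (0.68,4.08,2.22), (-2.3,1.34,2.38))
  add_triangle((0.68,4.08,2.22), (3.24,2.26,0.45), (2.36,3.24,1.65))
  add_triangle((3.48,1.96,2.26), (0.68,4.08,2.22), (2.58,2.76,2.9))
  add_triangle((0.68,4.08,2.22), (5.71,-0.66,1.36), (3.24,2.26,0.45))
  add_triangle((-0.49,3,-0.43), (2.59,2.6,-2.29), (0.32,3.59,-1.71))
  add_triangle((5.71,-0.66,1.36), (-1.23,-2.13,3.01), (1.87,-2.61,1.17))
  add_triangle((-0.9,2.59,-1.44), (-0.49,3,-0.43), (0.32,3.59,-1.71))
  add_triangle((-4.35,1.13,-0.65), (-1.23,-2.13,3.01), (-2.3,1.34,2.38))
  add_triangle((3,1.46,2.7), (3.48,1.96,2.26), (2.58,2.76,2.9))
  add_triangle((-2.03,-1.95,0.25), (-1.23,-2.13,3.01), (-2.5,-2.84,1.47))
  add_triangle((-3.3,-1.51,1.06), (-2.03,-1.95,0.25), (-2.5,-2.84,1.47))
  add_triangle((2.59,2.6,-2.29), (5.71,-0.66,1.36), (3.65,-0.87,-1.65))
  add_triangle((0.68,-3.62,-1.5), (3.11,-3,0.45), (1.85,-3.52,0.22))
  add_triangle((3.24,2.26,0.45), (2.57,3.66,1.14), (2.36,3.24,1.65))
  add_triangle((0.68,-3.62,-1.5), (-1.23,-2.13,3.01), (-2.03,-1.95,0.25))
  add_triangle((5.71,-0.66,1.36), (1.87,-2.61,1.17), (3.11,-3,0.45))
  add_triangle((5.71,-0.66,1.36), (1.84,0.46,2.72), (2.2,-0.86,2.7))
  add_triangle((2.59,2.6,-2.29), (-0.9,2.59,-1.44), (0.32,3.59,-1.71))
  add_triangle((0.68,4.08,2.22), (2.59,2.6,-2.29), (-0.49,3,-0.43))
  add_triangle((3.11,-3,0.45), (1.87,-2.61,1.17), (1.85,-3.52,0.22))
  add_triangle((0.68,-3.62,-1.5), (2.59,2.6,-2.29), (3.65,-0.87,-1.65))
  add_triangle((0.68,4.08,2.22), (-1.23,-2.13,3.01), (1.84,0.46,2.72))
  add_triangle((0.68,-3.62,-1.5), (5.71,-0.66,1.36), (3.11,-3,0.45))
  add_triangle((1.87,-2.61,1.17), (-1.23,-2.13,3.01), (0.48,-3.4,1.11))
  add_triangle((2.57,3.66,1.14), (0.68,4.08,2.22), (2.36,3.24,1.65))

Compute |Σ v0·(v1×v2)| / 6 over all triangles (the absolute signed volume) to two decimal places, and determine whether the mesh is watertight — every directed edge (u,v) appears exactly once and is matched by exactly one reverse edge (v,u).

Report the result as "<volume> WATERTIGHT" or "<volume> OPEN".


152.25 WATERTIGHT

Per-triangle v0·(v1×v2)/6:
  t1: +2.6523
  t2: +1.8398
  t3: +2.0027
  t4: +0.1261
  t5: +4.2580
  t6: +2.6941
  t7: +2.1117
  t8: +2.1096
  t9: +1.1812
  t10: +2.1046
  t11: +2.3963
  t12: +2.3446
  t13: +2.7232
  t14: +3.0256
  t15: +0.9143
  t16: +7.7821
  t17: +6.4004
  t18: -1.0372
  t19: +2.2413
  t20: +1.8644
  t21: +1.1322
  t22: +2.3123
  t23: +10.4833
  t24: +1.4753
  t25: +2.1634
  t26: +7.2651
  t27: +0.2176
  t28: +2.8014
  t29: +1.0373
  t30: +6.1711
  t31: -0.7451
  t32: +1.2776
  t33: +6.4330
  t34: +0.9330
  t35: +5.9578
  t36: +0.7694
  t37: +6.5563
  t38: +0.7329
  t39: -0.0512
  t40: +0.7496
  t41: +8.1911
  t42: +1.3645
  t43: +0.6593
  t44: +4.5872
  t45: +2.4832
  t46: +2.7083
  t47: +1.0026
  t48: +5.5185
  t49: +0.8290
  t50: +4.6884
  t51: +6.4683
  t52: +3.1965
  t53: +2.2452
  t54: +0.9033
Σ = +152.2528 → |volume| = 152.25

Directed edges: 162 total, each appears once with its reverse present → watertight.


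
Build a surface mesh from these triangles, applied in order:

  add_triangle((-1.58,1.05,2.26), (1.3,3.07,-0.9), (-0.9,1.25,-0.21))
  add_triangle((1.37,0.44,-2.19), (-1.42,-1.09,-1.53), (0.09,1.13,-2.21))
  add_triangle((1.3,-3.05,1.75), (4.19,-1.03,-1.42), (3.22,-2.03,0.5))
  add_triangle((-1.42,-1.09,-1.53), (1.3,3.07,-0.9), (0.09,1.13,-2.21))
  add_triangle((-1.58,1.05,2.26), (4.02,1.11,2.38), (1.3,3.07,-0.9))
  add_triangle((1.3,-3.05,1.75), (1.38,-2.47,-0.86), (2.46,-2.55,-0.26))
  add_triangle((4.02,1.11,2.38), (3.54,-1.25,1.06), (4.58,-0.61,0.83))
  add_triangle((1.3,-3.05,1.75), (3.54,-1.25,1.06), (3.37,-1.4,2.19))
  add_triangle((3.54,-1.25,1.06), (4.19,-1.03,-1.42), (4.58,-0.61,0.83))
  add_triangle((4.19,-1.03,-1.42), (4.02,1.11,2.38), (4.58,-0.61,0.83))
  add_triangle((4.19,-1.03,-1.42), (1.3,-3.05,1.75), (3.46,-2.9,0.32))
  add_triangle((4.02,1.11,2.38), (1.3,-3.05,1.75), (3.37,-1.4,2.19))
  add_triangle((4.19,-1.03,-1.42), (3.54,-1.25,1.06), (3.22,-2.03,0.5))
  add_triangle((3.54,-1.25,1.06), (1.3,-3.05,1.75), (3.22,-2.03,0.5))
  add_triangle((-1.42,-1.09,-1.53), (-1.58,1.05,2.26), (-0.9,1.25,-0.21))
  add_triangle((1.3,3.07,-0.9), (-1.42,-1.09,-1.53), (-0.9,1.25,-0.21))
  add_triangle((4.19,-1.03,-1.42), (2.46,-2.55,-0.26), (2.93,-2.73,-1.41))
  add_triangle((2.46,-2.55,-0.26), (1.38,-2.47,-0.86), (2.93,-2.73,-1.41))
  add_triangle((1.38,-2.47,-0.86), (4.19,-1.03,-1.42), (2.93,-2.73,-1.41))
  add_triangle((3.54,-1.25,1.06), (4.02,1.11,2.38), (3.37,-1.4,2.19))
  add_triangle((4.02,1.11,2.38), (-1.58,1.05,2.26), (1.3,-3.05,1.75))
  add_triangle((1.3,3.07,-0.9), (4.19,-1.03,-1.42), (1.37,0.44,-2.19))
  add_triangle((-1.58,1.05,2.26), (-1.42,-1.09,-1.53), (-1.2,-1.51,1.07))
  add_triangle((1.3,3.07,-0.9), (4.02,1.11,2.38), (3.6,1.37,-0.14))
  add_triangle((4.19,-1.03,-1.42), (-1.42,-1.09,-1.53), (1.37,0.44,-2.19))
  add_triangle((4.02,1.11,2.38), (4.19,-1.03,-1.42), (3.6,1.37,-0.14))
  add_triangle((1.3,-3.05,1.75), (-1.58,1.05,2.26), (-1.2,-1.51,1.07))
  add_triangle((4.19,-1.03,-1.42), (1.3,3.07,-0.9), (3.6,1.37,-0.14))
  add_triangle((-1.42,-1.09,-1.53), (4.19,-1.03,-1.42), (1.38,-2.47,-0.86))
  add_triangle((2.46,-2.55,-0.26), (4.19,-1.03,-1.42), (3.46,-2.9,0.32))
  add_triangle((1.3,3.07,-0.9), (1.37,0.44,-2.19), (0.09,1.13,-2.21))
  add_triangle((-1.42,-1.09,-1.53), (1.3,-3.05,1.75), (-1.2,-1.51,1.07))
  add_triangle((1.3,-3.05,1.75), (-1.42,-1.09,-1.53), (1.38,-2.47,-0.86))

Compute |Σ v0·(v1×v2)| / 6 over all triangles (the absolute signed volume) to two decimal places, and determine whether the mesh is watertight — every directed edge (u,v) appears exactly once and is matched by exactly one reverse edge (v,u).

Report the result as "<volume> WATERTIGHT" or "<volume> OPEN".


Per-triangle v0·(v1×v2)/6:
  t1: +1.7159
  t2: +1.2544
  t3: +1.1396
  t4: +0.5537
  t5: +7.4668
  t6: +1.3029
  t7: +1.5070
  t8: +1.6366
  t9: +1.4459
  t10: +2.1423
  t11: +0.2891
  t12: +1.0858
  t13: +1.5323
  t14: +1.4265
  t15: +1.4132
  t16: +1.4294
  t17: +1.3717
  t18: +0.5589
  t19: -0.0699
  t20: +1.9081
  t21: +8.2746
  t22: +3.8356
  t23: +1.8177
  t24: +3.7051
  t25: +2.8252
  t26: +4.3107
  t27: +2.5654
  t28: +3.2800
  t29: +2.5984
  t30: +1.2065
  t31: +1.5475
  t32: +2.2150
  t33: +2.5401
Σ = +71.8320 → |volume| = 71.83

Directed edges: 99 total; 3 unmatched, e.g. (2.46,-2.55,-0.26)→(1.3,-3.05,1.75) → open.

71.83 OPEN


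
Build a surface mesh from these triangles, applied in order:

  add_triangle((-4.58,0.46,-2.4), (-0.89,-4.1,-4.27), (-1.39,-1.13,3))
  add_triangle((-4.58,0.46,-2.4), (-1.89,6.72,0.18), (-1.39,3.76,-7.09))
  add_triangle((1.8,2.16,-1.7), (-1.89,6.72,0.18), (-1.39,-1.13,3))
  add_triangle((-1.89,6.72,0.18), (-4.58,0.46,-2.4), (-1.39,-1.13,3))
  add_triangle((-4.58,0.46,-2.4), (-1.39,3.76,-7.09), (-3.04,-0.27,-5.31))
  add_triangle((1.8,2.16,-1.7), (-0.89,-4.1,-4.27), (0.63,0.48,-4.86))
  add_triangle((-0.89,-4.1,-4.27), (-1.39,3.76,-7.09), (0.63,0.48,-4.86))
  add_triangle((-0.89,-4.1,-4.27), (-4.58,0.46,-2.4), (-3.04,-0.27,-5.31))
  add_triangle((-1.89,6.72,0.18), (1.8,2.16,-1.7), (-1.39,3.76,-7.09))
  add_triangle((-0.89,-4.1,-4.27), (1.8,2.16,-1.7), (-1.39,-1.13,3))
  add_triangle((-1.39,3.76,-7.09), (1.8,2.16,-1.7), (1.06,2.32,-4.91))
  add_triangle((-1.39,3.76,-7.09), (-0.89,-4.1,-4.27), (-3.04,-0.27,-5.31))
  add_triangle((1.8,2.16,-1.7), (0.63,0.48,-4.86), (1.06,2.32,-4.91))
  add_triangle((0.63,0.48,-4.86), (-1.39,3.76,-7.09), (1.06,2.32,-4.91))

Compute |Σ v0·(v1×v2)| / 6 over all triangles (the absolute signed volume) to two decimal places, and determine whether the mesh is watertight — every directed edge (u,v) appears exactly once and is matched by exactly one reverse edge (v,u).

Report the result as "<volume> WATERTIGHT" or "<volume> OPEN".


Per-triangle v0·(v1×v2)/6:
  t1: +15.6092
  t2: +34.9452
  t3: +4.8085
  t4: +19.7191
  t5: +13.0660
  t6: +3.4563
  t7: +12.0348
  t8: +10.2161
  t9: +20.0437
  t10: +0.7099
  t11: +3.7234
  t12: +14.8409
  t13: +1.6646
  t14: +4.4819
Σ = +159.3195 → |volume| = 159.32

Directed edges: 42 total, each appears once with its reverse present → watertight.

159.32 WATERTIGHT


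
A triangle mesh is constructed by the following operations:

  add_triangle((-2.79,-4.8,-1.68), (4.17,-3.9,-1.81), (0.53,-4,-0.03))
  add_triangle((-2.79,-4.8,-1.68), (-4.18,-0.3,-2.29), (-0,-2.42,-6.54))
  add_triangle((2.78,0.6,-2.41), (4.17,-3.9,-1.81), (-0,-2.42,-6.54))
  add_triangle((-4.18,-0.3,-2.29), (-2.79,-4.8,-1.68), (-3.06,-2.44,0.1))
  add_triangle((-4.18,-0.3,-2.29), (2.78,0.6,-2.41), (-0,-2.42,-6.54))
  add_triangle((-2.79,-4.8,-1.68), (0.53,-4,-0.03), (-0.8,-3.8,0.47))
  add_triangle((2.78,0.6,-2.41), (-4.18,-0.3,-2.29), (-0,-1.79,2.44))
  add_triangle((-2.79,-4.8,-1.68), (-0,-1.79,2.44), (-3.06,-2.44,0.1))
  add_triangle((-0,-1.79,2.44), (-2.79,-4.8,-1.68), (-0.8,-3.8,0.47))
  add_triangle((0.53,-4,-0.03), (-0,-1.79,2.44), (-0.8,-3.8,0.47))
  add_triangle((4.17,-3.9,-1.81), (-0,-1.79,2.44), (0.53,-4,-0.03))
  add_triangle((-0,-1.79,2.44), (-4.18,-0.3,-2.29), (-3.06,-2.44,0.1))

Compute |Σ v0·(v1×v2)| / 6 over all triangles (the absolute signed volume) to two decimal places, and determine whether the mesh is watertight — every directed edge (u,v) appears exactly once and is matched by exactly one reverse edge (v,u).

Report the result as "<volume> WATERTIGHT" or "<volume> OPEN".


74.15 OPEN

Per-triangle v0·(v1×v2)/6:
  t1: +8.0712
  t2: +20.7020
  t3: +16.5688
  t4: +5.9269
  t5: +8.4555
  t6: +2.5672
  t7: -4.2238
  t8: +4.8216
  t9: +1.9577
  t10: +2.0532
  t11: +5.6938
  t12: +1.5591
Σ = +74.1531 → |volume| = 74.15

Directed edges: 36 total; 6 unmatched, e.g. (-2.79,-4.8,-1.68)→(4.17,-3.9,-1.81) → open.


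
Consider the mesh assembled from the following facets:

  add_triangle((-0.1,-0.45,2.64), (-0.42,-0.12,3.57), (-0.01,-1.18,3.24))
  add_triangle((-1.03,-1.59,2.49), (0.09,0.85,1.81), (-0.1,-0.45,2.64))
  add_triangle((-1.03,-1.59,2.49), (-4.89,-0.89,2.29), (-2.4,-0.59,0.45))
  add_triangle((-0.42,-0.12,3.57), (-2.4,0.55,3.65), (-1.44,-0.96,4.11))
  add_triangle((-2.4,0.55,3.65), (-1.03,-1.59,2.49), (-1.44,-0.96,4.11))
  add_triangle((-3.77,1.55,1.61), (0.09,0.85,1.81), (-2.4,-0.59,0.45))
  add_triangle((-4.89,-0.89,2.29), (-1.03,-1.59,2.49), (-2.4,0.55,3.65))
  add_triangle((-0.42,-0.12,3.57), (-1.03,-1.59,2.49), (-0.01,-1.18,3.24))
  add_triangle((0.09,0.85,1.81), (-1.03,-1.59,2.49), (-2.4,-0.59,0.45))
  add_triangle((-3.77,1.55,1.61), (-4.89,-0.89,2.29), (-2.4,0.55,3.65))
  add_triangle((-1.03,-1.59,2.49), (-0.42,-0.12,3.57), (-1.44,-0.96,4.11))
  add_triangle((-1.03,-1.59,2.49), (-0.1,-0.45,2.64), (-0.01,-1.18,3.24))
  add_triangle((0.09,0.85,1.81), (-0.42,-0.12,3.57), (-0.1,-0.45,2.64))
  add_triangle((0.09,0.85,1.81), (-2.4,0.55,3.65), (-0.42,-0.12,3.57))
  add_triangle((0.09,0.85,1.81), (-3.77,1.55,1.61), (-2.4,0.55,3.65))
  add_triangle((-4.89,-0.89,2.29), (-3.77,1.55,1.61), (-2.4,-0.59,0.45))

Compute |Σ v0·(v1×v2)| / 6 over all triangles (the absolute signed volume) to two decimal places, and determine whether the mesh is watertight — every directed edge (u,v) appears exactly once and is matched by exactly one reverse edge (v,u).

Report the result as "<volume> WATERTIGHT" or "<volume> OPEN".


14.50 WATERTIGHT

Per-triangle v0·(v1×v2)/6:
  t1: +0.0544
  t2: -0.3956
  t3: +1.0210
  t4: +1.3464
  t5: +0.9259
  t6: -1.5108
  t7: +4.5021
  t8: +0.8024
  t9: -1.7375
  t10: +4.7287
  t11: +0.4968
  t12: -0.3162
  t13: +0.1792
  t14: +1.1892
  t15: +1.9703
  t16: +1.2476
Σ = +14.5039 → |volume| = 14.50

Directed edges: 48 total, each appears once with its reverse present → watertight.


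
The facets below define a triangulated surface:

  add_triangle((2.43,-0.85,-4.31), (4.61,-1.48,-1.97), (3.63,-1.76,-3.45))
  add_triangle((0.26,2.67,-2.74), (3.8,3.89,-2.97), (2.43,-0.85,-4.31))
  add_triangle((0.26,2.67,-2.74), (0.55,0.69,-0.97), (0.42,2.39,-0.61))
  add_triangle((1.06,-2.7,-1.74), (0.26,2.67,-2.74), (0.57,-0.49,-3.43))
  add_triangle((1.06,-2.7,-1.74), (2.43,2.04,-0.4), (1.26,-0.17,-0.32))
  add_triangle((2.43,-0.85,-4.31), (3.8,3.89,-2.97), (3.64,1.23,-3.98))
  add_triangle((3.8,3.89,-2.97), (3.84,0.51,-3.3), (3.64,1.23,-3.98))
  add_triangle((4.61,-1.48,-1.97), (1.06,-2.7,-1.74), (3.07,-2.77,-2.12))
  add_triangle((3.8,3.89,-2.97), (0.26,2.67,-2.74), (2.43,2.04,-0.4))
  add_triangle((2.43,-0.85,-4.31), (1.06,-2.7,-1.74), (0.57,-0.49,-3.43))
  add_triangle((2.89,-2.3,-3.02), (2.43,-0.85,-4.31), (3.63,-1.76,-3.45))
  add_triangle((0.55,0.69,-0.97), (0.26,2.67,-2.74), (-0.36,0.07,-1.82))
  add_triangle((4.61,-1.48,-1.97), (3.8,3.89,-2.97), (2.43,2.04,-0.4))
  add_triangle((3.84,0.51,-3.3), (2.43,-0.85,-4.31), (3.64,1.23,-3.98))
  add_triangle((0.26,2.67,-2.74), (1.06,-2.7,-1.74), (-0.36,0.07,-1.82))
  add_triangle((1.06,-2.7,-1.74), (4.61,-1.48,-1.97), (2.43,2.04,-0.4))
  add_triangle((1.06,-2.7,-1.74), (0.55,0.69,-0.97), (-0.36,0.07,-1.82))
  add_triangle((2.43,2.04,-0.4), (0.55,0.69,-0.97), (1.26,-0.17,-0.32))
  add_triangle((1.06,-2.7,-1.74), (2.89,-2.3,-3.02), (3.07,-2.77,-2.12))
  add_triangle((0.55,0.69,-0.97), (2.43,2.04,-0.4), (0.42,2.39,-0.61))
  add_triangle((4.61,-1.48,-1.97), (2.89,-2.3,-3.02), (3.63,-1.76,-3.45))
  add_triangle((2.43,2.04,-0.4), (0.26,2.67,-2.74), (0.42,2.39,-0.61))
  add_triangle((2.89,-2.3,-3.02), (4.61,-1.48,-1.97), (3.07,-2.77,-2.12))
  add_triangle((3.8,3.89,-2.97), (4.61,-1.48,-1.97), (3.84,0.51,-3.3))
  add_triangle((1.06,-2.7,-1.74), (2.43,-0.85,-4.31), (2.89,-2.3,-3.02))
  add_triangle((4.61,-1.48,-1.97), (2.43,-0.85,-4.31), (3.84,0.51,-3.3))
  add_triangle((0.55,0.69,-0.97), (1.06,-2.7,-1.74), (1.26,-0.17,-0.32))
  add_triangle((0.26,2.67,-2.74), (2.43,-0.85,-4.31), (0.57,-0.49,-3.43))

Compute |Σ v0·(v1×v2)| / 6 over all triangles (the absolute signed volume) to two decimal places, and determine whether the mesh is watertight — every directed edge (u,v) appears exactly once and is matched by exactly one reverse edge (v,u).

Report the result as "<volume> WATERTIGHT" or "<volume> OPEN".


Per-triangle v0·(v1×v2)/6:
  t1: +1.3927
  t2: +9.0324
  t3: -0.4177
  t4: -1.0753
  t5: +0.6148
  t6: +1.4120
  t7: +1.9869
  t8: -0.2994
  t9: +1.5634
  t10: +2.2984
  t11: +1.1421
  t12: -0.4183
  t13: +5.4233
  t14: +1.7009
  t15: +1.7655
  t16: -1.6313
  t17: -0.9007
  t18: -0.4477
  t19: +1.0725
  t20: -0.6757
  t21: +1.1864
  t22: +1.6885
  t23: +1.5953
  t24: +4.7111
  t25: +1.9134
  t26: +4.4699
  t27: -0.6819
  t28: +2.9731
Σ = +41.3947 → |volume| = 41.39

Directed edges: 84 total, each appears once with its reverse present → watertight.

41.39 WATERTIGHT


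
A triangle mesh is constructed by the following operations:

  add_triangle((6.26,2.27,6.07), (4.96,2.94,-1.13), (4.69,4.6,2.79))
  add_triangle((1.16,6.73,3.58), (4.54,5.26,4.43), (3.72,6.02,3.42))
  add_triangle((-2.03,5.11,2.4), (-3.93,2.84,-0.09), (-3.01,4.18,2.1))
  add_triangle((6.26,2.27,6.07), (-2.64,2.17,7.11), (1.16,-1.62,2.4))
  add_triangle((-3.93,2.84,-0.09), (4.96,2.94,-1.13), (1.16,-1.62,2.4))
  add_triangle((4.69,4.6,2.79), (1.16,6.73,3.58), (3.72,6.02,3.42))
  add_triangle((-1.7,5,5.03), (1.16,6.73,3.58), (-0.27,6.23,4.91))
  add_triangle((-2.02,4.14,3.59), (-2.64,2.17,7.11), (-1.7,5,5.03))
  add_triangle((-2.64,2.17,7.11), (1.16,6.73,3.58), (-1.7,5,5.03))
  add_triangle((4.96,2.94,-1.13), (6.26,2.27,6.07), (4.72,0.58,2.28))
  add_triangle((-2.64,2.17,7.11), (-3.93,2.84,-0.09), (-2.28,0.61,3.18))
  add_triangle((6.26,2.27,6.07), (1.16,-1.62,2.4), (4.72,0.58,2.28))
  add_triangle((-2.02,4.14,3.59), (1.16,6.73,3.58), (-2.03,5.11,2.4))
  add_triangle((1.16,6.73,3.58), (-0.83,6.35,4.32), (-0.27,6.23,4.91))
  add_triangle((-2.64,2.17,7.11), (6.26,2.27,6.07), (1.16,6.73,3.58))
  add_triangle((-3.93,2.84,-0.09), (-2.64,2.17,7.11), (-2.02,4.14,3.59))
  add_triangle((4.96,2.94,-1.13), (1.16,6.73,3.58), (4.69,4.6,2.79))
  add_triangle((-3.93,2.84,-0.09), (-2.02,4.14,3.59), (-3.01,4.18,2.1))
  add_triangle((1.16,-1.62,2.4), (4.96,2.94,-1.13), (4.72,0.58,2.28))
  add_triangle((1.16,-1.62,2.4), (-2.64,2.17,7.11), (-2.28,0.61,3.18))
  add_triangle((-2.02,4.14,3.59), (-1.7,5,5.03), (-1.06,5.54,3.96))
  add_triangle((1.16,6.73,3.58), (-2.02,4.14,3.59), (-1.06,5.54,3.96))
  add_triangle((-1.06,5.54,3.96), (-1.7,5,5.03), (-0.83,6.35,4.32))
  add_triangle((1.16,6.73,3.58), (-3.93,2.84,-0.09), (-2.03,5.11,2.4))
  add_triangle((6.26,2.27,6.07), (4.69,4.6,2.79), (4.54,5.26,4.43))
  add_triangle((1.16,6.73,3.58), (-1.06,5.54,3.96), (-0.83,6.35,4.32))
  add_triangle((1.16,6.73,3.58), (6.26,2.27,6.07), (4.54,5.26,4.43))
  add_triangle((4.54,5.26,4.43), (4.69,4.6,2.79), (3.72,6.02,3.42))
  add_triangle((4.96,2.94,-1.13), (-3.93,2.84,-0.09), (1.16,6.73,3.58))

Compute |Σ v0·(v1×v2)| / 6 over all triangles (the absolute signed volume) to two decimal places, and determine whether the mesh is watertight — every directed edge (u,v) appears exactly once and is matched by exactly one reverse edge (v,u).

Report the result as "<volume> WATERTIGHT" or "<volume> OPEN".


Per-triangle v0·(v1×v2)/6:
  t1: +15.8734
  t2: +4.0230
  t3: +1.9628
  t4: +24.7486
  t5: -9.5060
  t6: -0.0806
  t7: -1.0133
  t8: +3.4256
  t9: +9.1004
  t10: +9.7472
  t11: +5.4285
  t12: +6.3954
  t13: +5.5067
  t14: +2.0250
  t15: +55.6436
  t16: +11.9637
  t17: +13.4894
  t18: +0.9673
  t19: +1.5161
  t20: +3.9407
  t21: +1.2178
  t22: -0.0303
  t23: +0.3673
  t24: +3.6486
  t25: +6.7110
  t26: -0.0575
  t27: +9.0739
  t28: +2.4438
  t29: +21.3501
Σ = +209.8825 → |volume| = 209.88

Directed edges: 87 total; 9 unmatched, e.g. (-3.01,4.18,2.1)→(-2.03,5.11,2.4) → open.

209.88 OPEN


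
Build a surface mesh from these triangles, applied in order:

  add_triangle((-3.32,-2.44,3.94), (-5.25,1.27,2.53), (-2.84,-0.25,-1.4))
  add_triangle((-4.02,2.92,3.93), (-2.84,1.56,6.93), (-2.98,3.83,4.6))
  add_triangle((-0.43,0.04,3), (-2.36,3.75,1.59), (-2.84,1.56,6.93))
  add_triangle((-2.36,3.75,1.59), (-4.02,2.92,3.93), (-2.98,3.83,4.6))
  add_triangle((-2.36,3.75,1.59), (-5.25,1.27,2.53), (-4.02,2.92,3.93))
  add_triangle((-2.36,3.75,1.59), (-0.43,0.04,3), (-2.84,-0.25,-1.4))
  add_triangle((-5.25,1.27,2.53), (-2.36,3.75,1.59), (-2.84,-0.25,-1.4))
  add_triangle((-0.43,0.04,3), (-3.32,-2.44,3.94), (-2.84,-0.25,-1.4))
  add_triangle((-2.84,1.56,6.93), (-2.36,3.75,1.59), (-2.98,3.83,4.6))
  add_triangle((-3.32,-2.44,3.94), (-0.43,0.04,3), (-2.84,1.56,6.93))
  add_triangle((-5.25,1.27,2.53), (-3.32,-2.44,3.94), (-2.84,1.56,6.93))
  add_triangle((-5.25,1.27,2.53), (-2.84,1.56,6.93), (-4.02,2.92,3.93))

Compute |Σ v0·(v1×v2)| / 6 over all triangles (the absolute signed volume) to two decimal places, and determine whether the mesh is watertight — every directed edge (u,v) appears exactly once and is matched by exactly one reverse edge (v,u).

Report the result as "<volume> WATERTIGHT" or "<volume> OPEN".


51.30 WATERTIGHT

Per-triangle v0·(v1×v2)/6:
  t1: +9.7752
  t2: +5.2030
  t3: +1.8785
  t4: +3.1009
  t5: +4.7718
  t6: -5.9156
  t7: +7.3303
  t8: -3.4708
  t9: -1.2246
  t10: +4.3233
  t11: +17.5692
  t12: +7.9550
Σ = +51.2961 → |volume| = 51.30

Directed edges: 36 total, each appears once with its reverse present → watertight.


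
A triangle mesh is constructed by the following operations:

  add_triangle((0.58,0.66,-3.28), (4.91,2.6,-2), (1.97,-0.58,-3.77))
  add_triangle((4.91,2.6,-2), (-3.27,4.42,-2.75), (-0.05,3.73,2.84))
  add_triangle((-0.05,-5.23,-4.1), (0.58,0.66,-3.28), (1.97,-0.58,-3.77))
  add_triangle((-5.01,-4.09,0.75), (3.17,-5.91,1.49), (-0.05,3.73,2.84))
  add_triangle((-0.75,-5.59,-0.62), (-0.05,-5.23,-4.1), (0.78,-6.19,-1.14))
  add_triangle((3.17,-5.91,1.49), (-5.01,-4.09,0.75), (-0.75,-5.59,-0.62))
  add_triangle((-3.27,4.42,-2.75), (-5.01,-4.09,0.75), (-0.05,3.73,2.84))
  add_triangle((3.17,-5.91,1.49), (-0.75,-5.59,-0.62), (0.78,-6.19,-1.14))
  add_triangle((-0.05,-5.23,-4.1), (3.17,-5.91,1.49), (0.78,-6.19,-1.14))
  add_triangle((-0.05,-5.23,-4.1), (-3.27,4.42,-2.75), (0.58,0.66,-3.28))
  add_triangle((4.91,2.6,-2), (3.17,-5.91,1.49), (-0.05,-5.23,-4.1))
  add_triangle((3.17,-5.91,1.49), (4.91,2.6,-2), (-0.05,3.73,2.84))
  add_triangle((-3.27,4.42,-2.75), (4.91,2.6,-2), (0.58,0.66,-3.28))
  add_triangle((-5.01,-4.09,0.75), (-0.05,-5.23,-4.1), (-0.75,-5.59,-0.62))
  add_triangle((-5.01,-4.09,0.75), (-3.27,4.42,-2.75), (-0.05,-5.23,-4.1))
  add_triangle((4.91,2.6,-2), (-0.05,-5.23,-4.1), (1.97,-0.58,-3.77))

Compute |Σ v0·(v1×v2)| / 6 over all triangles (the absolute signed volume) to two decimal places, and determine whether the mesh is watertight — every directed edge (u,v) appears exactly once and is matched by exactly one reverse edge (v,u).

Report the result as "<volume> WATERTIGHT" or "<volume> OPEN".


Per-triangle v0·(v1×v2)/6:
  t1: +4.8999
  t2: +26.7423
  t3: +4.8813
  t4: +26.2844
  t5: +5.0062
  t6: +13.3615
  t7: +26.9678
  t8: +4.8934
  t9: +5.9625
  t10: +14.0717
  t11: +37.4307
  t12: +26.0596
  t13: +14.1436
  t14: +13.8994
  t15: +38.3520
  t16: +7.1634
Σ = +270.1198 → |volume| = 270.12

Directed edges: 48 total, each appears once with its reverse present → watertight.

270.12 WATERTIGHT
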